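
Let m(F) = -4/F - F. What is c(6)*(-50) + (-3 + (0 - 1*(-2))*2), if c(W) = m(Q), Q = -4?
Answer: -249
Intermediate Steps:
m(F) = -F - 4/F
c(W) = 5 (c(W) = -1*(-4) - 4/(-4) = 4 - 4*(-¼) = 4 + 1 = 5)
c(6)*(-50) + (-3 + (0 - 1*(-2))*2) = 5*(-50) + (-3 + (0 - 1*(-2))*2) = -250 + (-3 + (0 + 2)*2) = -250 + (-3 + 2*2) = -250 + (-3 + 4) = -250 + 1 = -249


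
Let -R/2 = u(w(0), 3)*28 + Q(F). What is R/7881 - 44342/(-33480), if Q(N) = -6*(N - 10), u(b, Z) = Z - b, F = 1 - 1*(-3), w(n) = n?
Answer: 56904017/43975980 ≈ 1.2940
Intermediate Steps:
F = 4 (F = 1 + 3 = 4)
Q(N) = 60 - 6*N (Q(N) = -6*(-10 + N) = 60 - 6*N)
R = -240 (R = -2*((3 - 1*0)*28 + (60 - 6*4)) = -2*((3 + 0)*28 + (60 - 24)) = -2*(3*28 + 36) = -2*(84 + 36) = -2*120 = -240)
R/7881 - 44342/(-33480) = -240/7881 - 44342/(-33480) = -240*1/7881 - 44342*(-1/33480) = -80/2627 + 22171/16740 = 56904017/43975980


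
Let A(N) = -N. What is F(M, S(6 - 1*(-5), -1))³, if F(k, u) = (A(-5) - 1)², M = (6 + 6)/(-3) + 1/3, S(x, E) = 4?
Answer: 4096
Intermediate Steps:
M = -11/3 (M = 12*(-⅓) + 1*(⅓) = -4 + ⅓ = -11/3 ≈ -3.6667)
F(k, u) = 16 (F(k, u) = (-1*(-5) - 1)² = (5 - 1)² = 4² = 16)
F(M, S(6 - 1*(-5), -1))³ = 16³ = 4096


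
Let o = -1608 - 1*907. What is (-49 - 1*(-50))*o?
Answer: -2515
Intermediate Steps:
o = -2515 (o = -1608 - 907 = -2515)
(-49 - 1*(-50))*o = (-49 - 1*(-50))*(-2515) = (-49 + 50)*(-2515) = 1*(-2515) = -2515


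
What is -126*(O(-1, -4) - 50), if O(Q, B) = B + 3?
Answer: 6426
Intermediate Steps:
O(Q, B) = 3 + B
-126*(O(-1, -4) - 50) = -126*((3 - 4) - 50) = -126*(-1 - 50) = -126*(-51) = 6426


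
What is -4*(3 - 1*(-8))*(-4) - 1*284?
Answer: -108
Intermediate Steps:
-4*(3 - 1*(-8))*(-4) - 1*284 = -4*(3 + 8)*(-4) - 284 = -4*11*(-4) - 284 = -44*(-4) - 284 = 176 - 284 = -108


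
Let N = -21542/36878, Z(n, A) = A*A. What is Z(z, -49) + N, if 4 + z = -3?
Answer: 44261268/18439 ≈ 2400.4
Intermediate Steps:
z = -7 (z = -4 - 3 = -7)
Z(n, A) = A²
N = -10771/18439 (N = -21542*1/36878 = -10771/18439 ≈ -0.58414)
Z(z, -49) + N = (-49)² - 10771/18439 = 2401 - 10771/18439 = 44261268/18439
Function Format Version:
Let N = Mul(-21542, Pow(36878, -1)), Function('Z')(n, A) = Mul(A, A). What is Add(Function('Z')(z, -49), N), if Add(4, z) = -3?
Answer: Rational(44261268, 18439) ≈ 2400.4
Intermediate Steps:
z = -7 (z = Add(-4, -3) = -7)
Function('Z')(n, A) = Pow(A, 2)
N = Rational(-10771, 18439) (N = Mul(-21542, Rational(1, 36878)) = Rational(-10771, 18439) ≈ -0.58414)
Add(Function('Z')(z, -49), N) = Add(Pow(-49, 2), Rational(-10771, 18439)) = Add(2401, Rational(-10771, 18439)) = Rational(44261268, 18439)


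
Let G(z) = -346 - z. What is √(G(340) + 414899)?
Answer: √414213 ≈ 643.59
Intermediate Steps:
√(G(340) + 414899) = √((-346 - 1*340) + 414899) = √((-346 - 340) + 414899) = √(-686 + 414899) = √414213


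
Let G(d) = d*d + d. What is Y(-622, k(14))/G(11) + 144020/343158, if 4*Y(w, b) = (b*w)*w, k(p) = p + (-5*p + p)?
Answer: -116165462993/3774738 ≈ -30774.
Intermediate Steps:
k(p) = -3*p (k(p) = p - 4*p = -3*p)
G(d) = d + d² (G(d) = d² + d = d + d²)
Y(w, b) = b*w²/4 (Y(w, b) = ((b*w)*w)/4 = (b*w²)/4 = b*w²/4)
Y(-622, k(14))/G(11) + 144020/343158 = ((¼)*(-3*14)*(-622)²)/((11*(1 + 11))) + 144020/343158 = ((¼)*(-42)*386884)/((11*12)) + 144020*(1/343158) = -4062282/132 + 72010/171579 = -4062282*1/132 + 72010/171579 = -677047/22 + 72010/171579 = -116165462993/3774738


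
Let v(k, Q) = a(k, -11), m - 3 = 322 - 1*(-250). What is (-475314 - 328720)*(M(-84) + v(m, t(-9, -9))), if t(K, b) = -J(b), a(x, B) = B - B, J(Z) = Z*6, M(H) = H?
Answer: 67538856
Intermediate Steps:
m = 575 (m = 3 + (322 - 1*(-250)) = 3 + (322 + 250) = 3 + 572 = 575)
J(Z) = 6*Z
a(x, B) = 0
t(K, b) = -6*b
v(k, Q) = 0
(-475314 - 328720)*(M(-84) + v(m, t(-9, -9))) = (-475314 - 328720)*(-84 + 0) = -804034*(-84) = 67538856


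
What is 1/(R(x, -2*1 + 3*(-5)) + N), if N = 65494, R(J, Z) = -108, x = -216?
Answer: 1/65386 ≈ 1.5294e-5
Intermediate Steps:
1/(R(x, -2*1 + 3*(-5)) + N) = 1/(-108 + 65494) = 1/65386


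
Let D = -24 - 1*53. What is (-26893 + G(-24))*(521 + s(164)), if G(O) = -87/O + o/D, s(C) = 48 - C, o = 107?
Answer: -6708707955/616 ≈ -1.0891e+7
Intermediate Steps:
D = -77 (D = -24 - 53 = -77)
G(O) = -107/77 - 87/O (G(O) = -87/O + 107/(-77) = -87/O + 107*(-1/77) = -87/O - 107/77 = -107/77 - 87/O)
(-26893 + G(-24))*(521 + s(164)) = (-26893 + (-107/77 - 87/(-24)))*(521 + (48 - 1*164)) = (-26893 + (-107/77 - 87*(-1/24)))*(521 + (48 - 164)) = (-26893 + (-107/77 + 29/8))*(521 - 116) = (-26893 + 1377/616)*405 = -16564711/616*405 = -6708707955/616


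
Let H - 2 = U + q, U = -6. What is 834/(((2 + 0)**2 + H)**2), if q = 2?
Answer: 417/2 ≈ 208.50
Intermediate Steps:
H = -2 (H = 2 + (-6 + 2) = 2 - 4 = -2)
834/(((2 + 0)**2 + H)**2) = 834/(((2 + 0)**2 - 2)**2) = 834/((2**2 - 2)**2) = 834/((4 - 2)**2) = 834/(2**2) = 834/4 = 834*(1/4) = 417/2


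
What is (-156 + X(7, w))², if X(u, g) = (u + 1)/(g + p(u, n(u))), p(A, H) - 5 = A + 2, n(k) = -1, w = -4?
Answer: 602176/25 ≈ 24087.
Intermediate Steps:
p(A, H) = 7 + A (p(A, H) = 5 + (A + 2) = 5 + (2 + A) = 7 + A)
X(u, g) = (1 + u)/(7 + g + u) (X(u, g) = (u + 1)/(g + (7 + u)) = (1 + u)/(7 + g + u))
(-156 + X(7, w))² = (-156 + (1 + 7)/(7 - 4 + 7))² = (-156 + 8/10)² = (-156 + (⅒)*8)² = (-156 + ⅘)² = (-776/5)² = 602176/25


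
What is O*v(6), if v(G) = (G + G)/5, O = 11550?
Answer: 27720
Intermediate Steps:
v(G) = 2*G/5 (v(G) = (2*G)*(⅕) = 2*G/5)
O*v(6) = 11550*((⅖)*6) = 11550*(12/5) = 27720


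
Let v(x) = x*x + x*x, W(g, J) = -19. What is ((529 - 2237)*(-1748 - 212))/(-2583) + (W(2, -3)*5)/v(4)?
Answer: -15338735/11808 ≈ -1299.0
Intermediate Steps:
v(x) = 2*x² (v(x) = x² + x² = 2*x²)
((529 - 2237)*(-1748 - 212))/(-2583) + (W(2, -3)*5)/v(4) = ((529 - 2237)*(-1748 - 212))/(-2583) + (-19*5)/((2*4²)) = -1708*(-1960)*(-1/2583) - 95/(2*16) = 3347680*(-1/2583) - 95/32 = -478240/369 - 95*1/32 = -478240/369 - 95/32 = -15338735/11808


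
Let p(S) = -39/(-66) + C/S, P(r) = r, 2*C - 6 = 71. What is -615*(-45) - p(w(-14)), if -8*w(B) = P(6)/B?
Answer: 1779079/66 ≈ 26956.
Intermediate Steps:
C = 77/2 (C = 3 + (1/2)*71 = 3 + 71/2 = 77/2 ≈ 38.500)
w(B) = -3/(4*B)
p(S) = 13/22 + 77/(2*S) (p(S) = -39/(-66) + 77/(2*S) = -39*(-1/66) + 77/(2*S) = 13/22 + 77/(2*S))
-615*(-45) - p(w(-14)) = -615*(-45) - (847 + 13*(-3/4/(-14)))/(22*((-3/4/(-14)))) = 27675 - (847 + 13*(-3/4*(-1/14)))/(22*((-3/4*(-1/14)))) = 27675 - (847 + 13*(3/56))/(22*3/56) = 27675 - 56*(847 + 39/56)/(22*3) = 27675 - 56*47471/(22*3*56) = 27675 - 1*47471/66 = 27675 - 47471/66 = 1779079/66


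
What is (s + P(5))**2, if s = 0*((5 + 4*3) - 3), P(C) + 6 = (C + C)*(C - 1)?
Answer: 1156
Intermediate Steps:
P(C) = -6 + 2*C*(-1 + C) (P(C) = -6 + (C + C)*(C - 1) = -6 + (2*C)*(-1 + C) = -6 + 2*C*(-1 + C))
s = 0 (s = 0*((5 + 12) - 3) = 0*(17 - 3) = 0*14 = 0)
(s + P(5))**2 = (0 + (-6 - 2*5 + 2*5**2))**2 = (0 + (-6 - 10 + 2*25))**2 = (0 + (-6 - 10 + 50))**2 = (0 + 34)**2 = 34**2 = 1156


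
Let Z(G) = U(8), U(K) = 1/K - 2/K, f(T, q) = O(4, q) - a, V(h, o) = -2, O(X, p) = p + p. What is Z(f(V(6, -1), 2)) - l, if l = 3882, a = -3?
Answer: -31057/8 ≈ -3882.1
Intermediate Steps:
O(X, p) = 2*p
f(T, q) = 3 + 2*q (f(T, q) = 2*q - 1*(-3) = 2*q + 3 = 3 + 2*q)
U(K) = -1/K (U(K) = 1/K - 2/K = -1/K)
Z(G) = -⅛ (Z(G) = -1/8 = -1*⅛ = -⅛)
Z(f(V(6, -1), 2)) - l = -⅛ - 1*3882 = -⅛ - 3882 = -31057/8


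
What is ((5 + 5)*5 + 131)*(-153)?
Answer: -27693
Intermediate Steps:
((5 + 5)*5 + 131)*(-153) = (10*5 + 131)*(-153) = (50 + 131)*(-153) = 181*(-153) = -27693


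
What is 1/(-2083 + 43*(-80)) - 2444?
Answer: -13498213/5523 ≈ -2444.0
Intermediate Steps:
1/(-2083 + 43*(-80)) - 2444 = 1/(-2083 - 3440) - 2444 = 1/(-5523) - 2444 = -1/5523 - 2444 = -13498213/5523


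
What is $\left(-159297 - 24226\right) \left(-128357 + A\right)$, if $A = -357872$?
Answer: $89234204767$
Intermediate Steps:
$\left(-159297 - 24226\right) \left(-128357 + A\right) = \left(-159297 - 24226\right) \left(-128357 - 357872\right) = \left(-183523\right) \left(-486229\right) = 89234204767$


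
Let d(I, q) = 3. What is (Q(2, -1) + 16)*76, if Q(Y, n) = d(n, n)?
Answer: 1444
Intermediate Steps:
Q(Y, n) = 3
(Q(2, -1) + 16)*76 = (3 + 16)*76 = 19*76 = 1444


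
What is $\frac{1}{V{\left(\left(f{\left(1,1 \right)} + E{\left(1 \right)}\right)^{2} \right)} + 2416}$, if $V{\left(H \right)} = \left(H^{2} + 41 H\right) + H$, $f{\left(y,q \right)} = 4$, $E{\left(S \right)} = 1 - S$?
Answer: $\frac{1}{3344} \approx 0.00029904$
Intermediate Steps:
$V{\left(H \right)} = H^{2} + 42 H$
$\frac{1}{V{\left(\left(f{\left(1,1 \right)} + E{\left(1 \right)}\right)^{2} \right)} + 2416} = \frac{1}{\left(4 + \left(1 - 1\right)\right)^{2} \left(42 + \left(4 + \left(1 - 1\right)\right)^{2}\right) + 2416} = \frac{1}{\left(4 + 0\right)^{2} \left(42 + \left(4 + 0\right)^{2}\right) + 2416} = \frac{1}{4^{2} \left(42 + 4^{2}\right) + 2416} = \frac{1}{16 \left(42 + 16\right) + 2416} = \frac{1}{16 \cdot 58 + 2416} = \frac{1}{928 + 2416} = \frac{1}{3344}$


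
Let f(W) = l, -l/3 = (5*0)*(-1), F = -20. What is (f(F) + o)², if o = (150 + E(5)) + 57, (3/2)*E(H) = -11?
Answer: 358801/9 ≈ 39867.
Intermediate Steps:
E(H) = -22/3 (E(H) = (⅔)*(-11) = -22/3)
l = 0 (l = -3*5*0*(-1) = -0*(-1) = -3*0 = 0)
o = 599/3 (o = (150 - 22/3) + 57 = 428/3 + 57 = 599/3 ≈ 199.67)
f(W) = 0
(f(F) + o)² = (0 + 599/3)² = (599/3)² = 358801/9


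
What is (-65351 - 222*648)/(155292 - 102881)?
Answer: -209207/52411 ≈ -3.9917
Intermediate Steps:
(-65351 - 222*648)/(155292 - 102881) = (-65351 - 143856)/52411 = -209207*1/52411 = -209207/52411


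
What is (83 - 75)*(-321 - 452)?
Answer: -6184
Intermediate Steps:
(83 - 75)*(-321 - 452) = 8*(-773) = -6184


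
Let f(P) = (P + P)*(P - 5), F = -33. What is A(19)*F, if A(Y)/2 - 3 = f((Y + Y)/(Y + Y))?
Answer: 330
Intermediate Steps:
f(P) = 2*P*(-5 + P) (f(P) = (2*P)*(-5 + P) = 2*P*(-5 + P))
A(Y) = -10 (A(Y) = 6 + 2*(2*((Y + Y)/(Y + Y))*(-5 + (Y + Y)/(Y + Y))) = 6 + 2*(2*((2*Y)/((2*Y)))*(-5 + (2*Y)/((2*Y)))) = 6 + 2*(2*((2*Y)*(1/(2*Y)))*(-5 + (2*Y)*(1/(2*Y)))) = 6 + 2*(2*1*(-5 + 1)) = 6 + 2*(2*1*(-4)) = 6 + 2*(-8) = 6 - 16 = -10)
A(19)*F = -10*(-33) = 330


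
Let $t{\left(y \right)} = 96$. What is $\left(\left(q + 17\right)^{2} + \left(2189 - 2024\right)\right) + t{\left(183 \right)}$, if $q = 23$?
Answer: $1861$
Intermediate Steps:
$\left(\left(q + 17\right)^{2} + \left(2189 - 2024\right)\right) + t{\left(183 \right)} = \left(\left(23 + 17\right)^{2} + \left(2189 - 2024\right)\right) + 96 = \left(40^{2} + \left(2189 - 2024\right)\right) + 96 = \left(1600 + 165\right) + 96 = 1765 + 96 = 1861$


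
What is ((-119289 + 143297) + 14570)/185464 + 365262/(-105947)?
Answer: -31827864101/9824677204 ≈ -3.2396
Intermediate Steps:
((-119289 + 143297) + 14570)/185464 + 365262/(-105947) = (24008 + 14570)*(1/185464) + 365262*(-1/105947) = 38578*(1/185464) - 365262/105947 = 19289/92732 - 365262/105947 = -31827864101/9824677204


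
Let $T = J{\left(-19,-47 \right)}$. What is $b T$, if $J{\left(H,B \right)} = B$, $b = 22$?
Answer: $-1034$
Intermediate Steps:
$T = -47$
$b T = 22 \left(-47\right) = -1034$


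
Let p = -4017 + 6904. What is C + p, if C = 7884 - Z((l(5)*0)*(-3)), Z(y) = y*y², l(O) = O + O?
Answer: 10771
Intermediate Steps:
p = 2887
l(O) = 2*O
Z(y) = y³
C = 7884 (C = 7884 - (((2*5)*0)*(-3))³ = 7884 - ((10*0)*(-3))³ = 7884 - (0*(-3))³ = 7884 - 1*0³ = 7884 - 1*0 = 7884 + 0 = 7884)
C + p = 7884 + 2887 = 10771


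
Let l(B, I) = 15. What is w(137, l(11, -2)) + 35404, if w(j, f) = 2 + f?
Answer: 35421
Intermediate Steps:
w(137, l(11, -2)) + 35404 = (2 + 15) + 35404 = 17 + 35404 = 35421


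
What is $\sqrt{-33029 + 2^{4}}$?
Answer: $i \sqrt{33013} \approx 181.69 i$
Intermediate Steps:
$\sqrt{-33029 + 2^{4}} = \sqrt{-33029 + 16} = \sqrt{-33013} = i \sqrt{33013}$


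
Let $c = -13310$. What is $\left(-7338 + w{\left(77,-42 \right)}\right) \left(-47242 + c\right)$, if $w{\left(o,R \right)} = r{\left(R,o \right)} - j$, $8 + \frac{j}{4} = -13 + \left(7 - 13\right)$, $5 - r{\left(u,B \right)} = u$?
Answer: $434945016$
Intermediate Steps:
$r{\left(u,B \right)} = 5 - u$
$j = -108$ ($j = -32 + 4 \left(-13 + \left(7 - 13\right)\right) = -32 + 4 \left(-13 - 6\right) = -32 + 4 \left(-19\right) = -32 - 76 = -108$)
$w{\left(o,R \right)} = 113 - R$ ($w{\left(o,R \right)} = \left(5 - R\right) - -108 = \left(5 - R\right) + 108 = 113 - R$)
$\left(-7338 + w{\left(77,-42 \right)}\right) \left(-47242 + c\right) = \left(-7338 + \left(113 - -42\right)\right) \left(-47242 - 13310\right) = \left(-7338 + \left(113 + 42\right)\right) \left(-60552\right) = \left(-7338 + 155\right) \left(-60552\right) = \left(-7183\right) \left(-60552\right) = 434945016$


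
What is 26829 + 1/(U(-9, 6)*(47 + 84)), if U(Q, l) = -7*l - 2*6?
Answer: 189788345/7074 ≈ 26829.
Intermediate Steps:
U(Q, l) = -12 - 7*l (U(Q, l) = -7*l - 12 = -12 - 7*l)
26829 + 1/(U(-9, 6)*(47 + 84)) = 26829 + 1/((-12 - 7*6)*(47 + 84)) = 26829 + 1/((-12 - 42)*131) = 26829 + 1/(-54*131) = 26829 + 1/(-7074) = 26829 - 1/7074 = 189788345/7074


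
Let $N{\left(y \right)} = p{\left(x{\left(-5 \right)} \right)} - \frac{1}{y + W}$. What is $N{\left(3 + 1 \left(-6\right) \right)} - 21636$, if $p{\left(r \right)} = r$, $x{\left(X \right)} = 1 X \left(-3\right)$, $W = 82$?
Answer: $- \frac{1708060}{79} \approx -21621.0$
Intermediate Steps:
$x{\left(X \right)} = - 3 X$ ($x{\left(X \right)} = X \left(-3\right) = - 3 X$)
$N{\left(y \right)} = 15 - \frac{1}{82 + y}$ ($N{\left(y \right)} = \left(-3\right) \left(-5\right) - \frac{1}{y + 82} = 15 - \frac{1}{82 + y}$)
$N{\left(3 + 1 \left(-6\right) \right)} - 21636 = \frac{1229 + 15 \left(3 + 1 \left(-6\right)\right)}{82 + \left(3 + 1 \left(-6\right)\right)} - 21636 = \frac{1229 + 15 \left(3 - 6\right)}{82 + \left(3 - 6\right)} - 21636 = \frac{1229 + 15 \left(-3\right)}{82 - 3} - 21636 = \frac{1229 - 45}{79} - 21636 = \frac{1}{79} \cdot 1184 - 21636 = \frac{1184}{79} - 21636 = - \frac{1708060}{79}$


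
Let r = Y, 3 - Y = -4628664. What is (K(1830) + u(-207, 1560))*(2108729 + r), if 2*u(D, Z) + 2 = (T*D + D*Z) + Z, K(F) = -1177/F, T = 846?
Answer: -1530345726873826/915 ≈ -1.6725e+12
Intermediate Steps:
Y = 4628667 (Y = 3 - 1*(-4628664) = 3 + 4628664 = 4628667)
r = 4628667
u(D, Z) = -1 + Z/2 + 423*D + D*Z/2 (u(D, Z) = -1 + ((846*D + D*Z) + Z)/2 = -1 + (Z + 846*D + D*Z)/2 = -1 + (Z/2 + 423*D + D*Z/2) = -1 + Z/2 + 423*D + D*Z/2)
(K(1830) + u(-207, 1560))*(2108729 + r) = (-1177/1830 + (-1 + (½)*1560 + 423*(-207) + (½)*(-207)*1560))*(2108729 + 4628667) = (-1177*1/1830 + (-1 + 780 - 87561 - 161460))*6737396 = (-1177/1830 - 248242)*6737396 = -454284037/1830*6737396 = -1530345726873826/915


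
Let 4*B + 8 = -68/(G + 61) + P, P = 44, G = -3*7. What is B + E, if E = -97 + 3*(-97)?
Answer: -15177/40 ≈ -379.42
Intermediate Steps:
G = -21
E = -388 (E = -97 - 291 = -388)
B = 343/40 (B = -2 + (-68/(-21 + 61) + 44)/4 = -2 + (-68/40 + 44)/4 = -2 + (-68*1/40 + 44)/4 = -2 + (-17/10 + 44)/4 = -2 + (¼)*(423/10) = -2 + 423/40 = 343/40 ≈ 8.5750)
B + E = 343/40 - 388 = -15177/40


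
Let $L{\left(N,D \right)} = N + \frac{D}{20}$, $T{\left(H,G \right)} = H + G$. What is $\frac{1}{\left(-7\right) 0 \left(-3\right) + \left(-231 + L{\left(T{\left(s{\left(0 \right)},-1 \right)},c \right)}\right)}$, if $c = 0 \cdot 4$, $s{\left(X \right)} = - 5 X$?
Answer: $- \frac{1}{232} \approx -0.0043103$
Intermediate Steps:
$T{\left(H,G \right)} = G + H$
$c = 0$
$L{\left(N,D \right)} = N + \frac{D}{20}$ ($L{\left(N,D \right)} = N + D \frac{1}{20} = N + \frac{D}{20}$)
$\frac{1}{\left(-7\right) 0 \left(-3\right) + \left(-231 + L{\left(T{\left(s{\left(0 \right)},-1 \right)},c \right)}\right)} = \frac{1}{\left(-7\right) 0 \left(-3\right) + \left(-231 + \left(\left(-1 - 0\right) + \frac{1}{20} \cdot 0\right)\right)} = \frac{1}{0 \left(-3\right) + \left(-231 + \left(\left(-1 + 0\right) + 0\right)\right)} = \frac{1}{0 + \left(-231 + \left(-1 + 0\right)\right)} = \frac{1}{0 - 232} = \frac{1}{-232} = - \frac{1}{232}$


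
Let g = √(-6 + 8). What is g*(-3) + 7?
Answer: 7 - 3*√2 ≈ 2.7574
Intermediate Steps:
g = √2 ≈ 1.4142
g*(-3) + 7 = √2*(-3) + 7 = -3*√2 + 7 = 7 - 3*√2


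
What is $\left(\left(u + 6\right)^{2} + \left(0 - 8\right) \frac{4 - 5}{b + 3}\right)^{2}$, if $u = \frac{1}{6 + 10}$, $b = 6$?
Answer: $\frac{7521919441}{5308416} \approx 1417.0$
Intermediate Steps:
$u = \frac{1}{16} \approx 0.0625$
$\left(\left(u + 6\right)^{2} + \left(0 - 8\right) \frac{4 - 5}{b + 3}\right)^{2} = \left(\left(\frac{1}{16} + 6\right)^{2} + \left(0 - 8\right) \frac{4 - 5}{6 + 3}\right)^{2} = \left(\left(\frac{97}{16}\right)^{2} - 8 \left(- \frac{1}{9}\right)\right)^{2} = \left(\frac{9409}{256} - 8 \left(\left(-1\right) \frac{1}{9}\right)\right)^{2} = \left(\frac{9409}{256} - - \frac{8}{9}\right)^{2} = \left(\frac{9409}{256} + \frac{8}{9}\right)^{2} = \left(\frac{86729}{2304}\right)^{2} = \frac{7521919441}{5308416}$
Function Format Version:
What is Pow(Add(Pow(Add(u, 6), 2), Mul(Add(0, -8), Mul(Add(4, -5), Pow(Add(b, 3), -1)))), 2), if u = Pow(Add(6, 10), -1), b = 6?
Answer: Rational(7521919441, 5308416) ≈ 1417.0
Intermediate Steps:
u = Rational(1, 16) (u = Pow(16, -1) = Rational(1, 16) ≈ 0.062500)
Pow(Add(Pow(Add(u, 6), 2), Mul(Add(0, -8), Mul(Add(4, -5), Pow(Add(b, 3), -1)))), 2) = Pow(Add(Pow(Add(Rational(1, 16), 6), 2), Mul(Add(0, -8), Mul(Add(4, -5), Pow(Add(6, 3), -1)))), 2) = Pow(Add(Pow(Rational(97, 16), 2), Mul(-8, Mul(-1, Pow(9, -1)))), 2) = Pow(Add(Rational(9409, 256), Mul(-8, Mul(-1, Rational(1, 9)))), 2) = Pow(Add(Rational(9409, 256), Mul(-8, Rational(-1, 9))), 2) = Pow(Add(Rational(9409, 256), Rational(8, 9)), 2) = Pow(Rational(86729, 2304), 2) = Rational(7521919441, 5308416)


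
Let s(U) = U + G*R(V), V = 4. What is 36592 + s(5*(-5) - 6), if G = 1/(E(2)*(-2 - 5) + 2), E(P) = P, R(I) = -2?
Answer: 219367/6 ≈ 36561.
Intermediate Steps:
G = -1/12 (G = 1/(2*(-2 - 5) + 2) = 1/(2*(-7) + 2) = 1/(-14 + 2) = 1/(-12) = -1/12 ≈ -0.083333)
s(U) = 1/6 + U (s(U) = U - 1/12*(-2) = U + 1/6 = 1/6 + U)
36592 + s(5*(-5) - 6) = 36592 + (1/6 + (5*(-5) - 6)) = 36592 + (1/6 + (-25 - 6)) = 36592 + (1/6 - 31) = 36592 - 185/6 = 219367/6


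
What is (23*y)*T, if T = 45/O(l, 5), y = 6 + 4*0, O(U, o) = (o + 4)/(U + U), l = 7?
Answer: 9660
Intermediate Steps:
O(U, o) = (4 + o)/(2*U) (O(U, o) = (4 + o)/((2*U)) = (4 + o)*(1/(2*U)) = (4 + o)/(2*U))
y = 6 (y = 6 + 0 = 6)
T = 70 (T = 45/(((1/2)*(4 + 5)/7)) = 45/(((1/2)*(1/7)*9)) = 45/(9/14) = 45*(14/9) = 70)
(23*y)*T = (23*6)*70 = 138*70 = 9660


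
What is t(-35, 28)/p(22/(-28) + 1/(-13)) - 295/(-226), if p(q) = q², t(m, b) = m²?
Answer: 9177650855/5570674 ≈ 1647.5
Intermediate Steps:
t(-35, 28)/p(22/(-28) + 1/(-13)) - 295/(-226) = (-35)²/((22/(-28) + 1/(-13))²) - 295/(-226) = 1225/((22*(-1/28) + 1*(-1/13))²) - 295*(-1/226) = 1225/((-11/14 - 1/13)²) + 295/226 = 1225/((-157/182)²) + 295/226 = 1225/(24649/33124) + 295/226 = 1225*(33124/24649) + 295/226 = 40576900/24649 + 295/226 = 9177650855/5570674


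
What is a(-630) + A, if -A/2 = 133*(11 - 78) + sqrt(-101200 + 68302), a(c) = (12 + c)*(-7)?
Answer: 22148 - 2*I*sqrt(32898) ≈ 22148.0 - 362.76*I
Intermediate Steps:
a(c) = -84 - 7*c
A = 17822 - 2*I*sqrt(32898) (A = -2*(133*(11 - 78) + sqrt(-101200 + 68302)) = -2*(133*(-67) + sqrt(-32898)) = -2*(-8911 + I*sqrt(32898)) = 17822 - 2*I*sqrt(32898) ≈ 17822.0 - 362.76*I)
a(-630) + A = (-84 - 7*(-630)) + (17822 - 2*I*sqrt(32898)) = (-84 + 4410) + (17822 - 2*I*sqrt(32898)) = 4326 + (17822 - 2*I*sqrt(32898)) = 22148 - 2*I*sqrt(32898)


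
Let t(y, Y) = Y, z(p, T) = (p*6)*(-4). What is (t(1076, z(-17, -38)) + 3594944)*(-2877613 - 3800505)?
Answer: -24010184907536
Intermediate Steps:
z(p, T) = -24*p (z(p, T) = (6*p)*(-4) = -24*p)
(t(1076, z(-17, -38)) + 3594944)*(-2877613 - 3800505) = (-24*(-17) + 3594944)*(-2877613 - 3800505) = (408 + 3594944)*(-6678118) = 3595352*(-6678118) = -24010184907536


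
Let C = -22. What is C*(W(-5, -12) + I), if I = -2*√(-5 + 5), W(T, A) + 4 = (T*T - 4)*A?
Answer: 5632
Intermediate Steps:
W(T, A) = -4 + A*(-4 + T²) (W(T, A) = -4 + (T*T - 4)*A = -4 + (T² - 4)*A = -4 + (-4 + T²)*A = -4 + A*(-4 + T²))
I = 0 (I = -2*√0 = -2*0 = 0)
C*(W(-5, -12) + I) = -22*((-4 - 4*(-12) - 12*(-5)²) + 0) = -22*((-4 + 48 - 12*25) + 0) = -22*((-4 + 48 - 300) + 0) = -22*(-256 + 0) = -22*(-256) = 5632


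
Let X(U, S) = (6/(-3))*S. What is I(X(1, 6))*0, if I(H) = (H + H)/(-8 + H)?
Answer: 0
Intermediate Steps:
X(U, S) = -2*S (X(U, S) = (-⅓*6)*S = -2*S)
I(H) = 2*H/(-8 + H) (I(H) = (2*H)/(-8 + H) = 2*H/(-8 + H))
I(X(1, 6))*0 = (2*(-2*6)/(-8 - 2*6))*0 = (2*(-12)/(-8 - 12))*0 = (2*(-12)/(-20))*0 = (2*(-12)*(-1/20))*0 = (6/5)*0 = 0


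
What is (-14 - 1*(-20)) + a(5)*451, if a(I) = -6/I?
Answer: -2676/5 ≈ -535.20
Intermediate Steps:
(-14 - 1*(-20)) + a(5)*451 = (-14 - 1*(-20)) - 6/5*451 = (-14 + 20) - 6*1/5*451 = 6 - 6/5*451 = 6 - 2706/5 = -2676/5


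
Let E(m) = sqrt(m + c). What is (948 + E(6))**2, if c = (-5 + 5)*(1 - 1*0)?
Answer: (948 + sqrt(6))**2 ≈ 9.0335e+5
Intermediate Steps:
c = 0 (c = 0*(1 + 0) = 0*1 = 0)
E(m) = sqrt(m) (E(m) = sqrt(m + 0) = sqrt(m))
(948 + E(6))**2 = (948 + sqrt(6))**2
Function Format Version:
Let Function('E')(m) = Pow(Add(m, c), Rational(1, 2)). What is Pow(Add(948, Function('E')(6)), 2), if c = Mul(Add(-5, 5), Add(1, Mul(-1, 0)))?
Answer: Pow(Add(948, Pow(6, Rational(1, 2))), 2) ≈ 9.0335e+5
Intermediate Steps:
c = 0 (c = Mul(0, Add(1, 0)) = Mul(0, 1) = 0)
Function('E')(m) = Pow(m, Rational(1, 2)) (Function('E')(m) = Pow(Add(m, 0), Rational(1, 2)) = Pow(m, Rational(1, 2)))
Pow(Add(948, Function('E')(6)), 2) = Pow(Add(948, Pow(6, Rational(1, 2))), 2)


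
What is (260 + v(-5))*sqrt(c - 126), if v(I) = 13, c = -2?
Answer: 2184*I*sqrt(2) ≈ 3088.6*I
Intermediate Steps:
(260 + v(-5))*sqrt(c - 126) = (260 + 13)*sqrt(-2 - 126) = 273*sqrt(-128) = 273*(8*I*sqrt(2)) = 2184*I*sqrt(2)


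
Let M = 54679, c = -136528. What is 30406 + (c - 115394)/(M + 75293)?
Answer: 658612785/21662 ≈ 30404.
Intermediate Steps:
30406 + (c - 115394)/(M + 75293) = 30406 + (-136528 - 115394)/(54679 + 75293) = 30406 - 251922/129972 = 30406 - 251922*1/129972 = 30406 - 41987/21662 = 658612785/21662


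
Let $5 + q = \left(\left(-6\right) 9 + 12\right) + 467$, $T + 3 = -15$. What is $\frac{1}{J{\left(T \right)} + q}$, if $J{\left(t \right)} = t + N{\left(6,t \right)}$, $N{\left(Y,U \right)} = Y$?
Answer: $\frac{1}{408} \approx 0.002451$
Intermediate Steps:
$T = -18$ ($T = -3 - 15 = -18$)
$J{\left(t \right)} = 6 + t$ ($J{\left(t \right)} = t + 6 = 6 + t$)
$q = 420$ ($q = -5 + \left(\left(\left(-6\right) 9 + 12\right) + 467\right) = -5 + \left(\left(-54 + 12\right) + 467\right) = -5 + \left(-42 + 467\right) = -5 + 425 = 420$)
$\frac{1}{J{\left(T \right)} + q} = \frac{1}{\left(6 - 18\right) + 420} = \frac{1}{-12 + 420} = \frac{1}{408}$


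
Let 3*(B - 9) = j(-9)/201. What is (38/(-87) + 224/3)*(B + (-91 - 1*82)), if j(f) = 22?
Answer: -638502460/52461 ≈ -12171.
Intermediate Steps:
B = 5449/603 (B = 9 + (22/201)/3 = 9 + (22*(1/201))/3 = 9 + (⅓)*(22/201) = 9 + 22/603 = 5449/603 ≈ 9.0365)
(38/(-87) + 224/3)*(B + (-91 - 1*82)) = (38/(-87) + 224/3)*(5449/603 + (-91 - 1*82)) = (38*(-1/87) + 224*(⅓))*(5449/603 + (-91 - 82)) = (-38/87 + 224/3)*(5449/603 - 173) = (6458/87)*(-98870/603) = -638502460/52461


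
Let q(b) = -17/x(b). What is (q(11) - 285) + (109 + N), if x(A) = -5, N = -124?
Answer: -1483/5 ≈ -296.60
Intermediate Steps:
q(b) = 17/5 (q(b) = -17/(-5) = -17*(-⅕) = 17/5)
(q(11) - 285) + (109 + N) = (17/5 - 285) + (109 - 124) = -1408/5 - 15 = -1483/5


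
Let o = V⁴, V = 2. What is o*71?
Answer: 1136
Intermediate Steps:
o = 16 (o = 2⁴ = 16)
o*71 = 16*71 = 1136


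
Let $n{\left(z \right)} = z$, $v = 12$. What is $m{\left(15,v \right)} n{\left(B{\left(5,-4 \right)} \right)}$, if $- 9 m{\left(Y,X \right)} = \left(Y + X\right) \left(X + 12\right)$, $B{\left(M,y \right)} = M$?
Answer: $-360$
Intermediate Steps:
$m{\left(Y,X \right)} = - \frac{\left(12 + X\right) \left(X + Y\right)}{9}$ ($m{\left(Y,X \right)} = - \frac{\left(Y + X\right) \left(X + 12\right)}{9} = - \frac{\left(X + Y\right) \left(12 + X\right)}{9} = - \frac{\left(12 + X\right) \left(X + Y\right)}{9}$)
$m{\left(15,v \right)} n{\left(B{\left(5,-4 \right)} \right)} = \left(\left(- \frac{4}{3}\right) 12 - 20 - \frac{12^{2}}{9} - \frac{4}{3} \cdot 15\right) 5 = \left(-16 - 20 - 16 - 20\right) 5 = \left(-72\right) 5 = -360$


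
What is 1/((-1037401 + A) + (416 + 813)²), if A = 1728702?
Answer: 1/2201742 ≈ 4.5419e-7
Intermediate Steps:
1/((-1037401 + A) + (416 + 813)²) = 1/((-1037401 + 1728702) + (416 + 813)²) = 1/(691301 + 1229²) = 1/(691301 + 1510441) = 1/2201742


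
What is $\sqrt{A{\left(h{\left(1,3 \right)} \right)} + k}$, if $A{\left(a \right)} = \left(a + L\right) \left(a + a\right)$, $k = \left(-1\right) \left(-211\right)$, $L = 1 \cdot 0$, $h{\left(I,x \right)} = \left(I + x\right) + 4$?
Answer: $\sqrt{339} \approx 18.412$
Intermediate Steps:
$h{\left(I,x \right)} = 4 + I + x$
$L = 0$
$k = 211$
$A{\left(a \right)} = 2 a^{2}$ ($A{\left(a \right)} = \left(a + 0\right) \left(a + a\right) = a 2 a = 2 a^{2}$)
$\sqrt{A{\left(h{\left(1,3 \right)} \right)} + k} = \sqrt{2 \left(4 + 1 + 3\right)^{2} + 211} = \sqrt{2 \cdot 8^{2} + 211} = \sqrt{2 \cdot 64 + 211} = \sqrt{128 + 211} = \sqrt{339}$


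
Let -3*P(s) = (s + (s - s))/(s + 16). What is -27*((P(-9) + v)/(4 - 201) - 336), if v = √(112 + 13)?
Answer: 12510369/1379 + 135*√5/197 ≈ 9073.6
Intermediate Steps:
v = 5*√5 (v = √125 = 5*√5 ≈ 11.180)
P(s) = -s/(3*(16 + s)) (P(s) = -(s + (s - s))/(3*(s + 16)) = -(s + 0)/(3*(16 + s)) = -s/(3*(16 + s)))
-27*((P(-9) + v)/(4 - 201) - 336) = -27*((-1*(-9)/(48 + 3*(-9)) + 5*√5)/(4 - 201) - 336) = -27*((-1*(-9)/(48 - 27) + 5*√5)/(-197) - 336) = -27*((-1*(-9)/21 + 5*√5)*(-1/197) - 336) = -27*((-1*(-9)*1/21 + 5*√5)*(-1/197) - 336) = -27*((3/7 + 5*√5)*(-1/197) - 336) = -27*((-3/1379 - 5*√5/197) - 336) = -27*(-463347/1379 - 5*√5/197) = 12510369/1379 + 135*√5/197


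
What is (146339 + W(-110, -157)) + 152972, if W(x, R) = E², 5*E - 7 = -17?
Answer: 299315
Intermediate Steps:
E = -2 (E = 7/5 + (⅕)*(-17) = 7/5 - 17/5 = -2)
W(x, R) = 4 (W(x, R) = (-2)² = 4)
(146339 + W(-110, -157)) + 152972 = (146339 + 4) + 152972 = 146343 + 152972 = 299315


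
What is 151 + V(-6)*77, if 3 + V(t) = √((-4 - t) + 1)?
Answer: -80 + 77*√3 ≈ 53.368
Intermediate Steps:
V(t) = -3 + √(-3 - t) (V(t) = -3 + √((-4 - t) + 1) = -3 + √(-3 - t))
151 + V(-6)*77 = 151 + (-3 + √(-3 - 1*(-6)))*77 = 151 + (-3 + √(-3 + 6))*77 = 151 + (-3 + √3)*77 = 151 + (-231 + 77*√3) = -80 + 77*√3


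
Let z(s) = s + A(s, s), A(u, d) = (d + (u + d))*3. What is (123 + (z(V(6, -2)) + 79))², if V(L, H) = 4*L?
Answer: 195364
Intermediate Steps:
A(u, d) = 3*u + 6*d (A(u, d) = (d + (d + u))*3 = (u + 2*d)*3 = 3*u + 6*d)
z(s) = 10*s (z(s) = s + (3*s + 6*s) = s + 9*s = 10*s)
(123 + (z(V(6, -2)) + 79))² = (123 + (10*(4*6) + 79))² = (123 + (10*24 + 79))² = (123 + (240 + 79))² = (123 + 319)² = 442² = 195364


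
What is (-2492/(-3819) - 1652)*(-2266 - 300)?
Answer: 16182468736/3819 ≈ 4.2374e+6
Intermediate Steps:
(-2492/(-3819) - 1652)*(-2266 - 300) = (-2492*(-1/3819) - 1652)*(-2566) = (2492/3819 - 1652)*(-2566) = -6306496/3819*(-2566) = 16182468736/3819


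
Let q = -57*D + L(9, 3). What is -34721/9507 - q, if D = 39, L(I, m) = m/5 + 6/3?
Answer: 105373109/47535 ≈ 2216.7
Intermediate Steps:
L(I, m) = 2 + m/5 (L(I, m) = m*(⅕) + 6*(⅓) = m/5 + 2 = 2 + m/5)
q = -11102/5 (q = -57*39 + (2 + (⅕)*3) = -2223 + (2 + ⅗) = -2223 + 13/5 = -11102/5 ≈ -2220.4)
-34721/9507 - q = -34721/9507 - 1*(-11102/5) = -34721*1/9507 + 11102/5 = -34721/9507 + 11102/5 = 105373109/47535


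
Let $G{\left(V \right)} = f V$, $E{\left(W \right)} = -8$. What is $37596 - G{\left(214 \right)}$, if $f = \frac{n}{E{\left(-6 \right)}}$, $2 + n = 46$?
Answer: $38773$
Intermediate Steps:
$n = 44$ ($n = -2 + 46 = 44$)
$f = - \frac{11}{2}$ ($f = \frac{44}{-8} = 44 \left(- \frac{1}{8}\right) = - \frac{11}{2} \approx -5.5$)
$G{\left(V \right)} = - \frac{11 V}{2}$
$37596 - G{\left(214 \right)} = 37596 - \left(- \frac{11}{2}\right) 214 = 37596 - -1177 = 37596 + 1177 = 38773$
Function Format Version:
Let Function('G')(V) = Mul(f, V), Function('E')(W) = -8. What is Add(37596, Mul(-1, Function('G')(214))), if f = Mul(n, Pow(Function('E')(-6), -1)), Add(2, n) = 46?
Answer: 38773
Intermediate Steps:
n = 44 (n = Add(-2, 46) = 44)
f = Rational(-11, 2) (f = Mul(44, Pow(-8, -1)) = Mul(44, Rational(-1, 8)) = Rational(-11, 2) ≈ -5.5000)
Function('G')(V) = Mul(Rational(-11, 2), V)
Add(37596, Mul(-1, Function('G')(214))) = Add(37596, Mul(-1, Mul(Rational(-11, 2), 214))) = Add(37596, Mul(-1, -1177)) = Add(37596, 1177) = 38773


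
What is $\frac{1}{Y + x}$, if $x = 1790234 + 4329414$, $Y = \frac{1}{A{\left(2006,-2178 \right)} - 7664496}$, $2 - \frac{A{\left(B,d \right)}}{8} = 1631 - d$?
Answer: $\frac{7694952}{47090397616895} \approx 1.6341 \cdot 10^{-7}$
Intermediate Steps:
$A{\left(B,d \right)} = -13032 + 8 d$ ($A{\left(B,d \right)} = 16 - 8 \left(1631 - d\right) = 16 + \left(-13048 + 8 d\right) = -13032 + 8 d$)
$Y = - \frac{1}{7694952}$ ($Y = \frac{1}{\left(-13032 + 8 \left(-2178\right)\right) - 7664496} = \frac{1}{\left(-13032 - 17424\right) - 7664496} = \frac{1}{-30456 - 7664496} = \frac{1}{-7694952} = - \frac{1}{7694952} \approx -1.2996 \cdot 10^{-7}$)
$x = 6119648$
$\frac{1}{Y + x} = \frac{1}{- \frac{1}{7694952} + 6119648} = \frac{1}{\frac{47090397616895}{7694952}} = \frac{7694952}{47090397616895}$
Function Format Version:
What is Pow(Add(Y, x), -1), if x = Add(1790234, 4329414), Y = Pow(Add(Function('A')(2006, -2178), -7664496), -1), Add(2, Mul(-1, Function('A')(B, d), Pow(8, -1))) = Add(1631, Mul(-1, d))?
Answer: Rational(7694952, 47090397616895) ≈ 1.6341e-7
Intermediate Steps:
Function('A')(B, d) = Add(-13032, Mul(8, d)) (Function('A')(B, d) = Add(16, Mul(-8, Add(1631, Mul(-1, d)))) = Add(16, Add(-13048, Mul(8, d))) = Add(-13032, Mul(8, d)))
Y = Rational(-1, 7694952) (Y = Pow(Add(Add(-13032, Mul(8, -2178)), -7664496), -1) = Pow(Add(Add(-13032, -17424), -7664496), -1) = Pow(Add(-30456, -7664496), -1) = Pow(-7694952, -1) = Rational(-1, 7694952) ≈ -1.2996e-7)
x = 6119648
Pow(Add(Y, x), -1) = Pow(Add(Rational(-1, 7694952), 6119648), -1) = Pow(Rational(47090397616895, 7694952), -1) = Rational(7694952, 47090397616895)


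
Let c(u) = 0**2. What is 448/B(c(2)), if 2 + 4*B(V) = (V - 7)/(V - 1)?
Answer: 1792/5 ≈ 358.40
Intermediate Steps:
c(u) = 0
B(V) = -1/2 + (-7 + V)/(4*(-1 + V)) (B(V) = -1/2 + ((V - 7)/(V - 1))/4 = -1/2 + ((-7 + V)/(-1 + V))/4 = -1/2 + (-7 + V)/(4*(-1 + V)))
448/B(c(2)) = 448/(((-5 - 1*0)/(4*(-1 + 0)))) = 448/(((1/4)*(-5 + 0)/(-1))) = 448/(((1/4)*(-1)*(-5))) = 448/(5/4) = 448*(4/5) = 1792/5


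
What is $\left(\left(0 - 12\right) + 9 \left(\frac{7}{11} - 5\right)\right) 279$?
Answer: $- \frac{157356}{11} \approx -14305.0$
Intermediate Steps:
$\left(\left(0 - 12\right) + 9 \left(\frac{7}{11} - 5\right)\right) 279 = \left(\left(0 - 12\right) + 9 \left(7 \cdot \frac{1}{11} - 5\right)\right) 279 = \left(-12 + 9 \left(\frac{7}{11} - 5\right)\right) 279 = \left(-12 + 9 \left(- \frac{48}{11}\right)\right) 279 = \left(-12 - \frac{432}{11}\right) 279 = \left(- \frac{564}{11}\right) 279 = - \frac{157356}{11}$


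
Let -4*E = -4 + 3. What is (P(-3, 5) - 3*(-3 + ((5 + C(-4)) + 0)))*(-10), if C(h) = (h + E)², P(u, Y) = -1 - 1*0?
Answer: 3935/8 ≈ 491.88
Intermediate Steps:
P(u, Y) = -1 (P(u, Y) = -1 + 0 = -1)
E = ¼ (E = -(-4 + 3)/4 = -¼*(-1) = ¼ ≈ 0.25000)
C(h) = (¼ + h)² (C(h) = (h + ¼)² = (¼ + h)²)
(P(-3, 5) - 3*(-3 + ((5 + C(-4)) + 0)))*(-10) = (-1 - 3*(-3 + ((5 + (1 + 4*(-4))²/16) + 0)))*(-10) = (-1 - 3*(-3 + ((5 + (1 - 16)²/16) + 0)))*(-10) = (-1 - 3*(-3 + ((5 + (1/16)*(-15)²) + 0)))*(-10) = (-1 - 3*(-3 + ((5 + (1/16)*225) + 0)))*(-10) = (-1 - 3*(-3 + ((5 + 225/16) + 0)))*(-10) = (-1 - 3*(-3 + (305/16 + 0)))*(-10) = (-1 - 3*(-3 + 305/16))*(-10) = (-1 - 3*257/16)*(-10) = (-1 - 771/16)*(-10) = -787/16*(-10) = 3935/8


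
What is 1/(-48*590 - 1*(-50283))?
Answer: 1/21963 ≈ 4.5531e-5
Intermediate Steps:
1/(-48*590 - 1*(-50283)) = 1/(-28320 + 50283) = 1/21963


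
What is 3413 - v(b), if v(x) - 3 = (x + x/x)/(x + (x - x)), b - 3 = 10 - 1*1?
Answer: 40907/12 ≈ 3408.9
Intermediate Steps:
b = 12 (b = 3 + (10 - 1*1) = 3 + (10 - 1) = 3 + 9 = 12)
v(x) = 3 + (1 + x)/x (v(x) = 3 + (x + x/x)/(x + (x - x)) = 3 + (x + 1)/(x + 0) = 3 + (1 + x)/x)
3413 - v(b) = 3413 - (4 + 1/12) = 3413 - 1*49/12 = 3413 - 49/12 = 40907/12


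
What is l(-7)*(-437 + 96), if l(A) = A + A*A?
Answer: -14322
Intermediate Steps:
l(A) = A + A²
l(-7)*(-437 + 96) = (-7*(1 - 7))*(-437 + 96) = -7*(-6)*(-341) = 42*(-341) = -14322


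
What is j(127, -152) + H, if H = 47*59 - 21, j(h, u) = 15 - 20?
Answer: 2747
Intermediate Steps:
j(h, u) = -5
H = 2752 (H = 2773 - 21 = 2752)
j(127, -152) + H = -5 + 2752 = 2747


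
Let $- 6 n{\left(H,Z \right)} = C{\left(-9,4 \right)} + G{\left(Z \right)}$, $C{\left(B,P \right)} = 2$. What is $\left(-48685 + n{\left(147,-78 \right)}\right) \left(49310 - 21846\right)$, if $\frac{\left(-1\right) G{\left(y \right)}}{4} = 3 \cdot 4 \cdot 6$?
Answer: $- \frac{4007327168}{3} \approx -1.3358 \cdot 10^{9}$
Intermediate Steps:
$G{\left(y \right)} = -288$ ($G{\left(y \right)} = - 4 \cdot 3 \cdot 4 \cdot 6 = - 4 \cdot 3 \cdot 24 = \left(-4\right) 72 = -288$)
$n{\left(H,Z \right)} = \frac{143}{3}$ ($n{\left(H,Z \right)} = - \frac{2 - 288}{6} = \left(- \frac{1}{6}\right) \left(-286\right) = \frac{143}{3}$)
$\left(-48685 + n{\left(147,-78 \right)}\right) \left(49310 - 21846\right) = \left(-48685 + \frac{143}{3}\right) \left(49310 - 21846\right) = \left(- \frac{145912}{3}\right) 27464 = - \frac{4007327168}{3}$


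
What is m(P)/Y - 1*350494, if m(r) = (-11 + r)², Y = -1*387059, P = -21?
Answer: -135661858170/387059 ≈ -3.5049e+5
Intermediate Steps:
Y = -387059
m(P)/Y - 1*350494 = (-11 - 21)²/(-387059) - 1*350494 = (-32)²*(-1/387059) - 350494 = 1024*(-1/387059) - 350494 = -1024/387059 - 350494 = -135661858170/387059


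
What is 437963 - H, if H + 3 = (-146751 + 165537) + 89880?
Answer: 329300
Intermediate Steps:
H = 108663 (H = -3 + ((-146751 + 165537) + 89880) = -3 + (18786 + 89880) = -3 + 108666 = 108663)
437963 - H = 437963 - 1*108663 = 437963 - 108663 = 329300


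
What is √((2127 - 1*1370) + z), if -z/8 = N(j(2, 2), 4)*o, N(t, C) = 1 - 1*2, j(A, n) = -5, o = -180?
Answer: I*√683 ≈ 26.134*I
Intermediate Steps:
N(t, C) = -1 (N(t, C) = 1 - 2 = -1)
z = -1440 (z = -(-8)*(-180) = -8*180 = -1440)
√((2127 - 1*1370) + z) = √((2127 - 1*1370) - 1440) = √((2127 - 1370) - 1440) = √(757 - 1440) = √(-683) = I*√683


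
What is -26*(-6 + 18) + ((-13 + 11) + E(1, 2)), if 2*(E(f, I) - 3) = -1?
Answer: -623/2 ≈ -311.50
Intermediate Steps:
E(f, I) = 5/2 (E(f, I) = 3 + (½)*(-1) = 3 - ½ = 5/2)
-26*(-6 + 18) + ((-13 + 11) + E(1, 2)) = -26*(-6 + 18) + ((-13 + 11) + 5/2) = -26*12 + (-2 + 5/2) = -312 + ½ = -623/2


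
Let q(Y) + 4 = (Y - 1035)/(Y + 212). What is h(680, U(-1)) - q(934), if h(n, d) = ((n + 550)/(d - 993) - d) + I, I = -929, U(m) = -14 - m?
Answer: -526365443/576438 ≈ -913.13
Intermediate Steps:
q(Y) = -4 + (-1035 + Y)/(212 + Y) (q(Y) = -4 + (Y - 1035)/(Y + 212) = -4 + (-1035 + Y)/(212 + Y))
h(n, d) = -929 - d + (550 + n)/(-993 + d) (h(n, d) = ((n + 550)/(d - 993) - d) - 929 = ((550 + n)/(-993 + d) - d) - 929 = (-d + (550 + n)/(-993 + d)) - 929 = -929 - d + (550 + n)/(-993 + d))
h(680, U(-1)) - q(934) = (923047 + 680 - (-14 - 1*(-1))² + 64*(-14 - 1*(-1)))/(-993 + (-14 - 1*(-1))) - (-1883 - 3*934)/(212 + 934) = (923047 + 680 - (-14 + 1)² + 64*(-14 + 1))/(-993 + (-14 + 1)) - (-1883 - 2802)/1146 = (923047 + 680 - 1*(-13)² + 64*(-13))/(-993 - 13) - (-4685)/1146 = (923047 + 680 - 1*169 - 832)/(-1006) - 1*(-4685/1146) = -(923047 + 680 - 169 - 832)/1006 + 4685/1146 = -1/1006*922726 + 4685/1146 = -461363/503 + 4685/1146 = -526365443/576438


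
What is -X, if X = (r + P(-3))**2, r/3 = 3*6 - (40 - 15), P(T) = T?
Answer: -576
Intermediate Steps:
r = -21 (r = 3*(3*6 - (40 - 15)) = 3*(18 - 1*25) = 3*(18 - 25) = 3*(-7) = -21)
X = 576 (X = (-21 - 3)**2 = (-24)**2 = 576)
-X = -1*576 = -576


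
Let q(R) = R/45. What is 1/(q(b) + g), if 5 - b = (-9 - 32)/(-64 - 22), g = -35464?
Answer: -3870/137245291 ≈ -2.8198e-5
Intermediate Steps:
b = 389/86 (b = 5 - (-9 - 32)/(-64 - 22) = 5 - (-41)/(-86) = 5 - (-41)*(-1)/86 = 5 - 1*41/86 = 5 - 41/86 = 389/86 ≈ 4.5233)
q(R) = R/45 (q(R) = R*(1/45) = R/45)
1/(q(b) + g) = 1/((1/45)*(389/86) - 35464) = 1/(389/3870 - 35464) = 1/(-137245291/3870) = -3870/137245291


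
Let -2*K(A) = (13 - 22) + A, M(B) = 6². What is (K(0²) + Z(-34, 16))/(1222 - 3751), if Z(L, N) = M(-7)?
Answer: -9/562 ≈ -0.016014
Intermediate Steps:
M(B) = 36
Z(L, N) = 36
K(A) = 9/2 - A/2 (K(A) = -((13 - 22) + A)/2 = -(-9 + A)/2 = 9/2 - A/2)
(K(0²) + Z(-34, 16))/(1222 - 3751) = ((9/2 - ½*0²) + 36)/(1222 - 3751) = ((9/2 - ½*0) + 36)/(-2529) = ((9/2 + 0) + 36)*(-1/2529) = (9/2 + 36)*(-1/2529) = (81/2)*(-1/2529) = -9/562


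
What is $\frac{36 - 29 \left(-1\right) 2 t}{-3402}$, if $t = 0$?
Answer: $- \frac{2}{189} \approx -0.010582$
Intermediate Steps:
$\frac{36 - 29 \left(-1\right) 2 t}{-3402} = \frac{36 - 29 \left(-1\right) 2 \cdot 0}{-3402} = \left(36 - 29 \left(\left(-2\right) 0\right)\right) \left(- \frac{1}{3402}\right) = \left(36 - 0\right) \left(- \frac{1}{3402}\right) = \left(36 + 0\right) \left(- \frac{1}{3402}\right) = 36 \left(- \frac{1}{3402}\right) = - \frac{2}{189}$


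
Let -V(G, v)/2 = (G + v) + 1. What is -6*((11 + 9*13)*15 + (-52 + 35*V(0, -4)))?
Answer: -12468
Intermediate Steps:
V(G, v) = -2 - 2*G - 2*v (V(G, v) = -2*((G + v) + 1) = -2*(1 + G + v) = -2 - 2*G - 2*v)
-6*((11 + 9*13)*15 + (-52 + 35*V(0, -4))) = -6*((11 + 9*13)*15 + (-52 + 35*(-2 - 2*0 - 2*(-4)))) = -6*((11 + 117)*15 + (-52 + 35*(-2 + 0 + 8))) = -6*(128*15 + (-52 + 35*6)) = -6*(1920 + (-52 + 210)) = -6*(1920 + 158) = -6*2078 = -12468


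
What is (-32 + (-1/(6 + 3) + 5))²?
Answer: 59536/81 ≈ 735.01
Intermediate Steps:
(-32 + (-1/(6 + 3) + 5))² = (-32 + (-1/9 + 5))² = (-32 + ((⅑)*(-1) + 5))² = (-32 + (-⅑ + 5))² = (-32 + 44/9)² = (-244/9)² = 59536/81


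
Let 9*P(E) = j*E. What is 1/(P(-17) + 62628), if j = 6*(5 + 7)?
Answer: 1/62492 ≈ 1.6002e-5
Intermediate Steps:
j = 72 (j = 6*12 = 72)
P(E) = 8*E (P(E) = (72*E)/9 = 8*E)
1/(P(-17) + 62628) = 1/(8*(-17) + 62628) = 1/(-136 + 62628) = 1/62492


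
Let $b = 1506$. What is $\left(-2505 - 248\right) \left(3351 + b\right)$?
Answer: $-13371321$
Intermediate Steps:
$\left(-2505 - 248\right) \left(3351 + b\right) = \left(-2505 - 248\right) \left(3351 + 1506\right) = \left(-2753\right) 4857 = -13371321$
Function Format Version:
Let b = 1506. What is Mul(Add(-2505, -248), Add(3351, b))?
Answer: -13371321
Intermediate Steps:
Mul(Add(-2505, -248), Add(3351, b)) = Mul(Add(-2505, -248), Add(3351, 1506)) = Mul(-2753, 4857) = -13371321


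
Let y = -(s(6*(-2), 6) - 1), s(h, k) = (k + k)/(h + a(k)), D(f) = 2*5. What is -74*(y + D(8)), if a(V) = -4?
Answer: -1739/2 ≈ -869.50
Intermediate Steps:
D(f) = 10
s(h, k) = 2*k/(-4 + h) (s(h, k) = (k + k)/(h - 4) = (2*k)/(-4 + h) = 2*k/(-4 + h))
y = 7/4 (y = -(2*6/(-4 + 6*(-2)) - 1) = -(2*6/(-4 - 12) - 1) = -(2*6/(-16) - 1) = -(2*6*(-1/16) - 1) = -(-¾ - 1) = -1*(-7/4) = 7/4 ≈ 1.7500)
-74*(y + D(8)) = -74*(7/4 + 10) = -74*47/4 = -1739/2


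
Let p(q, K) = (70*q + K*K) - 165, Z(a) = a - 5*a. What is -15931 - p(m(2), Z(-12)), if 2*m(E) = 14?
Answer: -18560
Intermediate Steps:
Z(a) = -4*a
m(E) = 7 (m(E) = (1/2)*14 = 7)
p(q, K) = -165 + K**2 + 70*q (p(q, K) = (70*q + K**2) - 165 = (K**2 + 70*q) - 165 = -165 + K**2 + 70*q)
-15931 - p(m(2), Z(-12)) = -15931 - (-165 + (-4*(-12))**2 + 70*7) = -15931 - (-165 + 48**2 + 490) = -15931 - (-165 + 2304 + 490) = -15931 - 1*2629 = -15931 - 2629 = -18560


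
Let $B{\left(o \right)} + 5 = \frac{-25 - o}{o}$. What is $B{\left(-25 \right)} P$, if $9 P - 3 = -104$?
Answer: $\frac{505}{9} \approx 56.111$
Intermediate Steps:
$B{\left(o \right)} = -5 + \frac{-25 - o}{o}$
$P = - \frac{101}{9}$ ($P = \frac{1}{3} + \frac{1}{9} \left(-104\right) = \frac{1}{3} - \frac{104}{9} = - \frac{101}{9} \approx -11.222$)
$B{\left(-25 \right)} P = \left(-6 - \frac{25}{-25}\right) \left(- \frac{101}{9}\right) = \left(-6 - -1\right) \left(- \frac{101}{9}\right) = \left(-6 + 1\right) \left(- \frac{101}{9}\right) = \left(-5\right) \left(- \frac{101}{9}\right) = \frac{505}{9}$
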